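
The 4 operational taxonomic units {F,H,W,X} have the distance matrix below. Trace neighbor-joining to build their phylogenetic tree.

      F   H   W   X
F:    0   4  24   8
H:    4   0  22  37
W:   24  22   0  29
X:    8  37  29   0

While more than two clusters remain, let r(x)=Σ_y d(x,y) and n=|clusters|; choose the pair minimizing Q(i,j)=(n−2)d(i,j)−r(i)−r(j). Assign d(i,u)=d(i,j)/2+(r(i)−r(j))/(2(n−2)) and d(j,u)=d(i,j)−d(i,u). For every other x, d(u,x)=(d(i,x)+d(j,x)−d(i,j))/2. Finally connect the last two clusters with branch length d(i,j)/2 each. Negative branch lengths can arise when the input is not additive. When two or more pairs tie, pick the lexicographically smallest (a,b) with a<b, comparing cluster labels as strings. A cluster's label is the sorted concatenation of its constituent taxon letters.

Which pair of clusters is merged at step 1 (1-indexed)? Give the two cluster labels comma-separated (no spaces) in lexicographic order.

step 1: merge (F,X) at d=8, Q=-94; branch lengths F→-11/2, X→27/2; new cluster FX
  updated: d(FX,H)=33/2, d(FX,W)=45/2
step 2: merge (FX,H) at d=33/2, Q=-61; branch lengths FX→17/2, H→8; new cluster FHX
  updated: d(FHX,W)=14
step 3: merge (FHX,W) at d=14; branch lengths FHX→7, W→7; new cluster FHWX
final tree: (((F:-11/2,X:27/2):17/2,H:8):7,W:7)
total length: 77/2

F,X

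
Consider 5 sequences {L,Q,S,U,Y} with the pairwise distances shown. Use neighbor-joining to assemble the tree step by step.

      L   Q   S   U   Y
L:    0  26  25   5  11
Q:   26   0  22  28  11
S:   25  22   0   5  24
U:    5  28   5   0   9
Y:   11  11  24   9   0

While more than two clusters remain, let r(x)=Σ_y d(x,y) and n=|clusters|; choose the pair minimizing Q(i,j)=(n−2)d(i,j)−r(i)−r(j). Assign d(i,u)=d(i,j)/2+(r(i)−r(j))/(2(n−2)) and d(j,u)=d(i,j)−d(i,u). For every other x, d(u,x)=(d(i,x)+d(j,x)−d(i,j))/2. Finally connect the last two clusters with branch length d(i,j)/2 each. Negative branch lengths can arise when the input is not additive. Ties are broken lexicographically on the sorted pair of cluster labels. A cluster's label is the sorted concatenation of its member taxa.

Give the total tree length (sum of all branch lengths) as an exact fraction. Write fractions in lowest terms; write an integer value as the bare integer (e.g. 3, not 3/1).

281/8

step 1: merge (Q,Y) at d=11, Q=-109; branch lengths Q→65/6, Y→1/6; new cluster QY
  updated: d(L,QY)=13, d(QY,S)=35/2, d(QY,U)=13
step 2: merge (L,QY) at d=13, Q=-121/2; branch lengths L→51/8, QY→53/8; new cluster LQY
  updated: d(LQY,S)=59/4, d(LQY,U)=5/2
step 3: merge (LQY,S) at d=59/4, Q=-89/4; branch lengths LQY→49/8, S→69/8; new cluster LQSY
  updated: d(LQSY,U)=-29/8
step 4: merge (LQSY,U) at d=-29/8; branch lengths LQSY→-29/16, U→-29/16; new cluster LQSUY
final tree: (((L:51/8,(Q:65/6,Y:1/6):53/8):49/8,S:69/8):-29/16,U:-29/16)
total length: 281/8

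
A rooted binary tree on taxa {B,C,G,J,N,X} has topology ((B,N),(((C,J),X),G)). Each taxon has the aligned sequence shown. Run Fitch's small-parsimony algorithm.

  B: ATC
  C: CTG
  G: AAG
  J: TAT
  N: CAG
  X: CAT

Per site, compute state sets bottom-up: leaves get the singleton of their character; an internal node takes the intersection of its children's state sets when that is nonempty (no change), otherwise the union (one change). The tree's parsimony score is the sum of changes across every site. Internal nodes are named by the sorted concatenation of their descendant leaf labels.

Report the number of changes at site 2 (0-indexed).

3

[col 0] BN: children B:{A}, N:{C} ∪→ {A,C}; cost 1
[col 0] CJ: children C:{C}, J:{T} ∪→ {C,T}; cost 1
[col 0] CJX: children CJ:{C,T}, X:{C} ∩→ {C}; cost 0
[col 0] CGJX: children CJX:{C}, G:{A} ∪→ {A,C}; cost 1
[col 0] BCGJNX: children BN:{A,C}, CGJX:{A,C} ∩→ {A,C}; cost 0
[col 1] BN: children B:{T}, N:{A} ∪→ {A,T}; cost 1
[col 1] CJ: children C:{T}, J:{A} ∪→ {A,T}; cost 1
[col 1] CJX: children CJ:{A,T}, X:{A} ∩→ {A}; cost 0
[col 1] CGJX: children CJX:{A}, G:{A} ∩→ {A}; cost 0
[col 1] BCGJNX: children BN:{A,T}, CGJX:{A} ∩→ {A}; cost 0
[col 2] BN: children B:{C}, N:{G} ∪→ {C,G}; cost 1
[col 2] CJ: children C:{G}, J:{T} ∪→ {G,T}; cost 1
[col 2] CJX: children CJ:{G,T}, X:{T} ∩→ {T}; cost 0
[col 2] CGJX: children CJX:{T}, G:{G} ∪→ {G,T}; cost 1
[col 2] BCGJNX: children BN:{C,G}, CGJX:{G,T} ∩→ {G}; cost 0
per-site changes: [3, 2, 3]; total = 8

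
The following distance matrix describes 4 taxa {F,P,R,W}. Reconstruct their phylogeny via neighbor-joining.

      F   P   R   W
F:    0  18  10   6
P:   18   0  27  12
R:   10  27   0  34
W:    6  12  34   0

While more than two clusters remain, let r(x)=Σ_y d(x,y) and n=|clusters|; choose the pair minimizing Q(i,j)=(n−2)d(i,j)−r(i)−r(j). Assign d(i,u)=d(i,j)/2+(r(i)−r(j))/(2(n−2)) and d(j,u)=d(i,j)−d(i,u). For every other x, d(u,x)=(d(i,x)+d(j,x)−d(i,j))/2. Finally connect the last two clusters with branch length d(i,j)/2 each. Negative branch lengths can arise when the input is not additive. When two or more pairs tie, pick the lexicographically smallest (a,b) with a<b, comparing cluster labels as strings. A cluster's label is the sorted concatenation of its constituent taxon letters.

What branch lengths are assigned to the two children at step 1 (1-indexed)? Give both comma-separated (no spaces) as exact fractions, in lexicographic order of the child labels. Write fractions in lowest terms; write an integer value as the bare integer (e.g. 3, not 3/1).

iteration 1: select F,R (d=10, Q=-85); attach at lengths (-17/4, 57/4); label the merged cluster FR
  updated: d(FR,P)=35/2, d(FR,W)=15
iteration 2: select FR,P (d=35/2, Q=-89/2); attach at lengths (41/4, 29/4); label the merged cluster FPR
  updated: d(FPR,W)=19/4
iteration 3: select FPR,W (d=19/4); attach at lengths (19/8, 19/8); label the merged cluster FPRW
final tree: (((F:-17/4,R:57/4):41/4,P:29/4):19/8,W:19/8)
total length: 129/4

-17/4,57/4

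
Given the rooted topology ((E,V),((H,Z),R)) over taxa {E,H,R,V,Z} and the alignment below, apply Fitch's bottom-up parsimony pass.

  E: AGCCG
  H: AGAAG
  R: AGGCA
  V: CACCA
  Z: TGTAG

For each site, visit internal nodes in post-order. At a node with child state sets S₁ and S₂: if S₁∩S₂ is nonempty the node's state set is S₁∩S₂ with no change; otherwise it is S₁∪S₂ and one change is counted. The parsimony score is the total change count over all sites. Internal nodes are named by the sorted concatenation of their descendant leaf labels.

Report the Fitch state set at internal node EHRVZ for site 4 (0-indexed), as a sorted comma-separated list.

EV@0: {A} ∪ {C} = {A,C} (union, +1)
HZ@0: {A} ∪ {T} = {A,T} (union, +1)
HRZ@0: {A,T} ∩ {A} = {A} (intersection, +0)
EHRVZ@0: {A,C} ∩ {A} = {A} (intersection, +0)
EV@1: {G} ∪ {A} = {A,G} (union, +1)
HZ@1: {G} ∩ {G} = {G} (intersection, +0)
HRZ@1: {G} ∩ {G} = {G} (intersection, +0)
EHRVZ@1: {A,G} ∩ {G} = {G} (intersection, +0)
EV@2: {C} ∩ {C} = {C} (intersection, +0)
HZ@2: {A} ∪ {T} = {A,T} (union, +1)
HRZ@2: {A,T} ∪ {G} = {A,G,T} (union, +1)
EHRVZ@2: {C} ∪ {A,G,T} = {A,C,G,T} (union, +1)
EV@3: {C} ∩ {C} = {C} (intersection, +0)
HZ@3: {A} ∩ {A} = {A} (intersection, +0)
HRZ@3: {A} ∪ {C} = {A,C} (union, +1)
EHRVZ@3: {C} ∩ {A,C} = {C} (intersection, +0)
EV@4: {G} ∪ {A} = {A,G} (union, +1)
HZ@4: {G} ∩ {G} = {G} (intersection, +0)
HRZ@4: {G} ∪ {A} = {A,G} (union, +1)
EHRVZ@4: {A,G} ∩ {A,G} = {A,G} (intersection, +0)
per-site changes: [2, 1, 3, 1, 2]; total = 9

A,G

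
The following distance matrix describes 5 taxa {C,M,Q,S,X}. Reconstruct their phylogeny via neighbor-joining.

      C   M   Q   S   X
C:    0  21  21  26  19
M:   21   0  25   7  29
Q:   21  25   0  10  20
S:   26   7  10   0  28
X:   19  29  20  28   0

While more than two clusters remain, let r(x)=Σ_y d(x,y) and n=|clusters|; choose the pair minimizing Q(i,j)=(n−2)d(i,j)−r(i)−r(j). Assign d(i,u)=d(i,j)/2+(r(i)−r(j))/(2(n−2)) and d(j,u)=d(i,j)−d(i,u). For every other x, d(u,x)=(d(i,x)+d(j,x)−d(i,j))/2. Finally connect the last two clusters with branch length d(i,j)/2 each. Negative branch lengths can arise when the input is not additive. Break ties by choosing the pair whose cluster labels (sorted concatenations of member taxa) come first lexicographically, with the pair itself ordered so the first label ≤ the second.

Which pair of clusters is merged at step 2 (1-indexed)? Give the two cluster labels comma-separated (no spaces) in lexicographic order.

iteration 1: select M,S (d=7, Q=-132); attach at lengths (16/3, 5/3); label the merged cluster MS
  updated: d(C,MS)=20, d(MS,Q)=14, d(MS,X)=25
iteration 2: select C,X (d=19, Q=-86); attach at lengths (17/2, 21/2); label the merged cluster CX
  updated: d(CX,MS)=13, d(CX,Q)=11
iteration 3: select CX,MS (d=13, Q=-38); attach at lengths (5, 8); label the merged cluster CMSX
  updated: d(CMSX,Q)=6
iteration 4: select CMSX,Q (d=6); attach at lengths (3, 3); label the merged cluster CMQSX
final tree: (((C:17/2,X:21/2):5,(M:16/3,S:5/3):8):3,Q:3)
total length: 45

C,X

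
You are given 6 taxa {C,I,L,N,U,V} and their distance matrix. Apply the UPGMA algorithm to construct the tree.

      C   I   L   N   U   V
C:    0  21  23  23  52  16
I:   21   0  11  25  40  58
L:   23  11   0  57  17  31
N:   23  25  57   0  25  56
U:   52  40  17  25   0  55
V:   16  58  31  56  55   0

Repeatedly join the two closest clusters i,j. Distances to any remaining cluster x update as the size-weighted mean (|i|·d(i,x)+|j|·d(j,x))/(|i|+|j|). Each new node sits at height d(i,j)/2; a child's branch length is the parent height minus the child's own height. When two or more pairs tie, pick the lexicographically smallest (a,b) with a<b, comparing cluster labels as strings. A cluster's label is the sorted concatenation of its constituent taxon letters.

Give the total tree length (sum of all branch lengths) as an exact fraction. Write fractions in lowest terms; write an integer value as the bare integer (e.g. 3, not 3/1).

333/4

1. join I+L (d=11) ⇒ IL; edges |I|=11/2, |L|=11/2
  updated: d(C,IL)=22, d(IL,N)=41, d(IL,U)=57/2, d(IL,V)=89/2
2. join C+V (d=16) ⇒ CV; edges |C|=8, |V|=8
  updated: d(CV,IL)=133/4, d(CV,N)=79/2, d(CV,U)=107/2
3. join N+U (d=25) ⇒ NU; edges |N|=25/2, |U|=25/2
  updated: d(CV,NU)=93/2, d(IL,NU)=139/4
4. join CV+IL (d=133/4) ⇒ CILV; edges |CV|=69/8, |IL|=89/8
  updated: d(CILV,NU)=325/8
5. join CILV+NU (d=325/8) ⇒ CILNUV; edges |CILV|=59/16, |NU|=125/16
final tree: (((C:8,V:8):69/8,(I:11/2,L:11/2):89/8):59/16,(N:25/2,U:25/2):125/16)
total length: 333/4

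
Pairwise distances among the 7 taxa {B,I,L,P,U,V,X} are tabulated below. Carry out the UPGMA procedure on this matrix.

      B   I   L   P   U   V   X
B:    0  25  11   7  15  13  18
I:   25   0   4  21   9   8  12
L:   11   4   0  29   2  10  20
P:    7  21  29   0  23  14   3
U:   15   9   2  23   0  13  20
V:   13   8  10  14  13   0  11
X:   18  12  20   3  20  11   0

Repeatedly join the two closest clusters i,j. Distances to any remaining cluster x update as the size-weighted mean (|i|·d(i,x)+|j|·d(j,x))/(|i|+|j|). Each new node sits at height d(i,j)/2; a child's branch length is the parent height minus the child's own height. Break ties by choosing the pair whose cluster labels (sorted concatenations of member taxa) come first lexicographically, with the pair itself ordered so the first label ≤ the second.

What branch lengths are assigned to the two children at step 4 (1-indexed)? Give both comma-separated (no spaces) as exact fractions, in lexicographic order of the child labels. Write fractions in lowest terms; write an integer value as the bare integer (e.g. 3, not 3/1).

23/12,31/6

step 1: merge (L,U) at d=2; branch lengths L→1, U→1; new cluster LU
  updated: d(B,LU)=13, d(I,LU)=13/2, d(LU,P)=26, d(LU,V)=23/2, d(LU,X)=20
step 2: merge (P,X) at d=3; branch lengths P→3/2, X→3/2; new cluster PX
  updated: d(B,PX)=25/2, d(I,PX)=33/2, d(LU,PX)=23, d(PX,V)=25/2
step 3: merge (I,LU) at d=13/2; branch lengths I→13/4, LU→9/4; new cluster ILU
  updated: d(B,ILU)=17, d(ILU,PX)=125/6, d(ILU,V)=31/3
step 4: merge (ILU,V) at d=31/3; branch lengths ILU→23/12, V→31/6; new cluster ILUV
  updated: d(B,ILUV)=16, d(ILUV,PX)=75/4
step 5: merge (B,PX) at d=25/2; branch lengths B→25/4, PX→19/4; new cluster BPX
  updated: d(BPX,ILUV)=107/6
step 6: merge (BPX,ILUV) at d=107/6; branch lengths BPX→8/3, ILUV→15/4; new cluster BILPUVX
final tree: ((B:25/4,(P:3/2,X:3/2):19/4):8/3,((I:13/4,(L:1,U:1):9/4):23/12,V:31/6):15/4)
total length: 35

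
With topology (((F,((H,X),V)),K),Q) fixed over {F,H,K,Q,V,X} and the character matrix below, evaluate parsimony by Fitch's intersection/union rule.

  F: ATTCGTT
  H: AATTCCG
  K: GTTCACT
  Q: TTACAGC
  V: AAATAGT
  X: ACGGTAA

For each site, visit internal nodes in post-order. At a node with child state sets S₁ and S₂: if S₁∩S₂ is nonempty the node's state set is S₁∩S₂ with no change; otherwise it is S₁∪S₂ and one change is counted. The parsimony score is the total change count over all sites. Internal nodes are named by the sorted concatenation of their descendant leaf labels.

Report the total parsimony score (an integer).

HX@0: {A} ∩ {A} = {A} (intersection, +0)
HVX@0: {A} ∩ {A} = {A} (intersection, +0)
FHVX@0: {A} ∩ {A} = {A} (intersection, +0)
FHKVX@0: {A} ∪ {G} = {A,G} (union, +1)
FHKQVX@0: {A,G} ∪ {T} = {A,G,T} (union, +1)
HX@1: {A} ∪ {C} = {A,C} (union, +1)
HVX@1: {A,C} ∩ {A} = {A} (intersection, +0)
FHVX@1: {T} ∪ {A} = {A,T} (union, +1)
FHKVX@1: {A,T} ∩ {T} = {T} (intersection, +0)
FHKQVX@1: {T} ∩ {T} = {T} (intersection, +0)
HX@2: {T} ∪ {G} = {G,T} (union, +1)
HVX@2: {G,T} ∪ {A} = {A,G,T} (union, +1)
FHVX@2: {T} ∩ {A,G,T} = {T} (intersection, +0)
FHKVX@2: {T} ∩ {T} = {T} (intersection, +0)
FHKQVX@2: {T} ∪ {A} = {A,T} (union, +1)
HX@3: {T} ∪ {G} = {G,T} (union, +1)
HVX@3: {G,T} ∩ {T} = {T} (intersection, +0)
FHVX@3: {C} ∪ {T} = {C,T} (union, +1)
FHKVX@3: {C,T} ∩ {C} = {C} (intersection, +0)
FHKQVX@3: {C} ∩ {C} = {C} (intersection, +0)
HX@4: {C} ∪ {T} = {C,T} (union, +1)
HVX@4: {C,T} ∪ {A} = {A,C,T} (union, +1)
FHVX@4: {G} ∪ {A,C,T} = {A,C,G,T} (union, +1)
FHKVX@4: {A,C,G,T} ∩ {A} = {A} (intersection, +0)
FHKQVX@4: {A} ∩ {A} = {A} (intersection, +0)
HX@5: {C} ∪ {A} = {A,C} (union, +1)
HVX@5: {A,C} ∪ {G} = {A,C,G} (union, +1)
FHVX@5: {T} ∪ {A,C,G} = {A,C,G,T} (union, +1)
FHKVX@5: {A,C,G,T} ∩ {C} = {C} (intersection, +0)
FHKQVX@5: {C} ∪ {G} = {C,G} (union, +1)
HX@6: {G} ∪ {A} = {A,G} (union, +1)
HVX@6: {A,G} ∪ {T} = {A,G,T} (union, +1)
FHVX@6: {T} ∩ {A,G,T} = {T} (intersection, +0)
FHKVX@6: {T} ∩ {T} = {T} (intersection, +0)
FHKQVX@6: {T} ∪ {C} = {C,T} (union, +1)
per-site changes: [2, 2, 3, 2, 3, 4, 3]; total = 19

19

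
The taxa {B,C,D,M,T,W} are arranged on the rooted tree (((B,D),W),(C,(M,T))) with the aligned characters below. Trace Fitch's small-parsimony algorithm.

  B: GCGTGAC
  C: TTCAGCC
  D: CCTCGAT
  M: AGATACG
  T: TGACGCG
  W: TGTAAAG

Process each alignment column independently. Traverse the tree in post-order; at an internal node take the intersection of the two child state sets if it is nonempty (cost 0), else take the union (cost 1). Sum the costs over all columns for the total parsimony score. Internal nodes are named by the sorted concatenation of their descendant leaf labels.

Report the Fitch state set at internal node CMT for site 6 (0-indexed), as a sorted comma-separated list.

C,G

BD@0: {G} ∪ {C} = {C,G} (union, +1)
BDW@0: {C,G} ∪ {T} = {C,G,T} (union, +1)
MT@0: {A} ∪ {T} = {A,T} (union, +1)
CMT@0: {T} ∩ {A,T} = {T} (intersection, +0)
BCDMTW@0: {C,G,T} ∩ {T} = {T} (intersection, +0)
BD@1: {C} ∩ {C} = {C} (intersection, +0)
BDW@1: {C} ∪ {G} = {C,G} (union, +1)
MT@1: {G} ∩ {G} = {G} (intersection, +0)
CMT@1: {T} ∪ {G} = {G,T} (union, +1)
BCDMTW@1: {C,G} ∩ {G,T} = {G} (intersection, +0)
BD@2: {G} ∪ {T} = {G,T} (union, +1)
BDW@2: {G,T} ∩ {T} = {T} (intersection, +0)
MT@2: {A} ∩ {A} = {A} (intersection, +0)
CMT@2: {C} ∪ {A} = {A,C} (union, +1)
BCDMTW@2: {T} ∪ {A,C} = {A,C,T} (union, +1)
BD@3: {T} ∪ {C} = {C,T} (union, +1)
BDW@3: {C,T} ∪ {A} = {A,C,T} (union, +1)
MT@3: {T} ∪ {C} = {C,T} (union, +1)
CMT@3: {A} ∪ {C,T} = {A,C,T} (union, +1)
BCDMTW@3: {A,C,T} ∩ {A,C,T} = {A,C,T} (intersection, +0)
BD@4: {G} ∩ {G} = {G} (intersection, +0)
BDW@4: {G} ∪ {A} = {A,G} (union, +1)
MT@4: {A} ∪ {G} = {A,G} (union, +1)
CMT@4: {G} ∩ {A,G} = {G} (intersection, +0)
BCDMTW@4: {A,G} ∩ {G} = {G} (intersection, +0)
BD@5: {A} ∩ {A} = {A} (intersection, +0)
BDW@5: {A} ∩ {A} = {A} (intersection, +0)
MT@5: {C} ∩ {C} = {C} (intersection, +0)
CMT@5: {C} ∩ {C} = {C} (intersection, +0)
BCDMTW@5: {A} ∪ {C} = {A,C} (union, +1)
BD@6: {C} ∪ {T} = {C,T} (union, +1)
BDW@6: {C,T} ∪ {G} = {C,G,T} (union, +1)
MT@6: {G} ∩ {G} = {G} (intersection, +0)
CMT@6: {C} ∪ {G} = {C,G} (union, +1)
BCDMTW@6: {C,G,T} ∩ {C,G} = {C,G} (intersection, +0)
per-site changes: [3, 2, 3, 4, 2, 1, 3]; total = 18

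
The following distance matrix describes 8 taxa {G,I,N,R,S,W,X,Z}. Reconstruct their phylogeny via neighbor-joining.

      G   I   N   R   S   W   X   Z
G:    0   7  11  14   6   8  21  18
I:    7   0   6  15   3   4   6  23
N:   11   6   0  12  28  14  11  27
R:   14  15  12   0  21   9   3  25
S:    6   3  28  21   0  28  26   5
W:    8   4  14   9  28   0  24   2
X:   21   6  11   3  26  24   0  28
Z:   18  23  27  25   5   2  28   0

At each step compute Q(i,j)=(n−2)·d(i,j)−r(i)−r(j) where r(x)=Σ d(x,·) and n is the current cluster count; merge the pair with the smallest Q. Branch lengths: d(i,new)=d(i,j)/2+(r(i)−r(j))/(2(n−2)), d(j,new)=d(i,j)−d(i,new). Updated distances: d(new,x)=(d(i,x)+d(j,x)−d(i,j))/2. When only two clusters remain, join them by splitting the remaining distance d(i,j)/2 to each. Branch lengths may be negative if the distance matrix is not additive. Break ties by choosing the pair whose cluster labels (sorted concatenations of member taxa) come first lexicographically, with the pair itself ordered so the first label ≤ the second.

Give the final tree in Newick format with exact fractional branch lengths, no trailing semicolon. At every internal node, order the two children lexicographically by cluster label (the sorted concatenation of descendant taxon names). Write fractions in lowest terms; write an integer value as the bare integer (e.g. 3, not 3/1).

((((G:11/6,(S:19/12,Z:41/12):23/3):5/2,W:3):5/2,I:-5/4):15/8,(N:35/8,(R:-1/10,X:31/10):45/8):15/8)

iteration 1: select S,Z (d=5, Q=-215); attach at lengths (19/12, 41/12); label the merged cluster SZ
  updated: d(G,SZ)=19/2, d(I,SZ)=21/2, d(N,SZ)=25, d(R,SZ)=41/2, d(SZ,W)=25/2, d(SZ,X)=49/2
iteration 2: select R,X (d=3, Q=-148); attach at lengths (-1/10, 31/10); label the merged cluster RX
  updated: d(G,RX)=16, d(I,RX)=9, d(N,RX)=10, d(RX,SZ)=21, d(RX,W)=15
iteration 3: select N,RX (d=10, Q=-97); attach at lengths (35/8, 45/8); label the merged cluster NRX
  updated: d(G,NRX)=17/2, d(I,NRX)=5/2, d(NRX,SZ)=18, d(NRX,W)=19/2
iteration 4: select G,SZ (d=19/2, Q=-55); attach at lengths (11/6, 23/3); label the merged cluster GSZ
  updated: d(GSZ,I)=4, d(GSZ,NRX)=17/2, d(GSZ,W)=11/2
iteration 5: select GSZ,W (d=11/2, Q=-26); attach at lengths (5/2, 3); label the merged cluster GSWZ
  updated: d(GSWZ,I)=5/4, d(GSWZ,NRX)=25/4
iteration 6: select GSWZ,I (d=5/4, Q=-10); attach at lengths (5/2, -5/4); label the merged cluster GISWZ
  updated: d(GISWZ,NRX)=15/4
iteration 7: select GISWZ,NRX (d=15/4); attach at lengths (15/8, 15/8); label the merged cluster GINRSWXZ
final tree: ((((G:11/6,(S:19/12,Z:41/12):23/3):5/2,W:3):5/2,I:-5/4):15/8,(N:35/8,(R:-1/10,X:31/10):45/8):15/8)
total length: 38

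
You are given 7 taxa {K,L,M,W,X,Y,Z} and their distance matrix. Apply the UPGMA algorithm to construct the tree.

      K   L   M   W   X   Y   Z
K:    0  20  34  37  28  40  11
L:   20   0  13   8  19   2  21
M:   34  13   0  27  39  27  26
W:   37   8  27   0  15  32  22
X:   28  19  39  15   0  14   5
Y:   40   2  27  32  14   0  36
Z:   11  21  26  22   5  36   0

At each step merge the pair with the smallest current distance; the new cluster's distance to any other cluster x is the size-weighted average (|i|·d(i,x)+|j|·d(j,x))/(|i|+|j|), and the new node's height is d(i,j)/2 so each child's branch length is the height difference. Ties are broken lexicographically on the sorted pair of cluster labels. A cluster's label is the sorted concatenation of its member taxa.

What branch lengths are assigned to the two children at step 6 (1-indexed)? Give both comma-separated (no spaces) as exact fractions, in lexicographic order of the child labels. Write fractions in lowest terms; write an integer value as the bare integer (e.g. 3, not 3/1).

85/6,11/6

1. join L+Y (d=2) ⇒ LY; edges |L|=1, |Y|=1
  updated: d(K,LY)=30, d(LY,M)=20, d(LY,W)=20, d(LY,X)=33/2, d(LY,Z)=57/2
2. join X+Z (d=5) ⇒ XZ; edges |X|=5/2, |Z|=5/2
  updated: d(K,XZ)=39/2, d(LY,XZ)=45/2, d(M,XZ)=65/2, d(W,XZ)=37/2
3. join W+XZ (d=37/2) ⇒ WXZ; edges |W|=37/4, |XZ|=27/4
  updated: d(K,WXZ)=76/3, d(LY,WXZ)=65/3, d(M,WXZ)=92/3
4. join LY+M (d=20) ⇒ LMY; edges |LY|=9, |M|=10
  updated: d(K,LMY)=94/3, d(LMY,WXZ)=74/3
5. join LMY+WXZ (d=74/3) ⇒ LMWXYZ; edges |LMY|=7/3, |WXZ|=37/12
  updated: d(K,LMWXYZ)=85/3
6. join K+LMWXYZ (d=85/3) ⇒ KLMWXYZ; edges |K|=85/6, |LMWXYZ|=11/6
final tree: (K:85/6,(((L:1,Y:1):9,M:10):7/3,(W:37/4,(X:5/2,Z:5/2):27/4):37/12):11/6)
total length: 761/12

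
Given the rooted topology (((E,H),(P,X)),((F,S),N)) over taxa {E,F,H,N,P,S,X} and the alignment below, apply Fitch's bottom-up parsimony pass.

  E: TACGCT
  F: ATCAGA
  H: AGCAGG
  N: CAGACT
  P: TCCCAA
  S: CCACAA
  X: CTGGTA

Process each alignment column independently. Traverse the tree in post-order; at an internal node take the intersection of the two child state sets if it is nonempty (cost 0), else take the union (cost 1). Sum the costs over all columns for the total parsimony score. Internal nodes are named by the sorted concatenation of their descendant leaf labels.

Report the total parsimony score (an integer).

site 0, node EH: E={T} ∪ H={A} → {A,T} (+1)
site 0, node PX: P={T} ∪ X={C} → {C,T} (+1)
site 0, node EHPX: EH={A,T} ∩ PX={C,T} → {T} (+0)
site 0, node FS: F={A} ∪ S={C} → {A,C} (+1)
site 0, node FNS: FS={A,C} ∩ N={C} → {C} (+0)
site 0, node EFHNPSX: EHPX={T} ∪ FNS={C} → {C,T} (+1)
site 1, node EH: E={A} ∪ H={G} → {A,G} (+1)
site 1, node PX: P={C} ∪ X={T} → {C,T} (+1)
site 1, node EHPX: EH={A,G} ∪ PX={C,T} → {A,C,G,T} (+1)
site 1, node FS: F={T} ∪ S={C} → {C,T} (+1)
site 1, node FNS: FS={C,T} ∪ N={A} → {A,C,T} (+1)
site 1, node EFHNPSX: EHPX={A,C,G,T} ∩ FNS={A,C,T} → {A,C,T} (+0)
site 2, node EH: E={C} ∩ H={C} → {C} (+0)
site 2, node PX: P={C} ∪ X={G} → {C,G} (+1)
site 2, node EHPX: EH={C} ∩ PX={C,G} → {C} (+0)
site 2, node FS: F={C} ∪ S={A} → {A,C} (+1)
site 2, node FNS: FS={A,C} ∪ N={G} → {A,C,G} (+1)
site 2, node EFHNPSX: EHPX={C} ∩ FNS={A,C,G} → {C} (+0)
site 3, node EH: E={G} ∪ H={A} → {A,G} (+1)
site 3, node PX: P={C} ∪ X={G} → {C,G} (+1)
site 3, node EHPX: EH={A,G} ∩ PX={C,G} → {G} (+0)
site 3, node FS: F={A} ∪ S={C} → {A,C} (+1)
site 3, node FNS: FS={A,C} ∩ N={A} → {A} (+0)
site 3, node EFHNPSX: EHPX={G} ∪ FNS={A} → {A,G} (+1)
site 4, node EH: E={C} ∪ H={G} → {C,G} (+1)
site 4, node PX: P={A} ∪ X={T} → {A,T} (+1)
site 4, node EHPX: EH={C,G} ∪ PX={A,T} → {A,C,G,T} (+1)
site 4, node FS: F={G} ∪ S={A} → {A,G} (+1)
site 4, node FNS: FS={A,G} ∪ N={C} → {A,C,G} (+1)
site 4, node EFHNPSX: EHPX={A,C,G,T} ∩ FNS={A,C,G} → {A,C,G} (+0)
site 5, node EH: E={T} ∪ H={G} → {G,T} (+1)
site 5, node PX: P={A} ∩ X={A} → {A} (+0)
site 5, node EHPX: EH={G,T} ∪ PX={A} → {A,G,T} (+1)
site 5, node FS: F={A} ∩ S={A} → {A} (+0)
site 5, node FNS: FS={A} ∪ N={T} → {A,T} (+1)
site 5, node EFHNPSX: EHPX={A,G,T} ∩ FNS={A,T} → {A,T} (+0)
per-site changes: [4, 5, 3, 4, 5, 3]; total = 24

24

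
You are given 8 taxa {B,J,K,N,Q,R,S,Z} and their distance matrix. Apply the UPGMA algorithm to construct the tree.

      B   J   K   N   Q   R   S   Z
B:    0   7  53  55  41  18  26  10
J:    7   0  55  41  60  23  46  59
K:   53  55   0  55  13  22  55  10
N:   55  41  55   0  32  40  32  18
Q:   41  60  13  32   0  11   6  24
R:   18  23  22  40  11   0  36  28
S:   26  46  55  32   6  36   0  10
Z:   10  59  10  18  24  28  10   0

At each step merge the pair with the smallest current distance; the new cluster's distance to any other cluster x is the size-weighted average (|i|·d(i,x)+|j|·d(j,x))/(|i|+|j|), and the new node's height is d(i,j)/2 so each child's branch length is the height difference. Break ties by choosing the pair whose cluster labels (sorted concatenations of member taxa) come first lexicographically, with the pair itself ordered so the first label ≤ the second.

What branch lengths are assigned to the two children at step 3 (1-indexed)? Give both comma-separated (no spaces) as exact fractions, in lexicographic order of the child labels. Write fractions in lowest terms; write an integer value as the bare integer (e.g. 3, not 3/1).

5,5

1. join Q+S (d=6) ⇒ QS; edges |Q|=3, |S|=3
  updated: d(B,QS)=67/2, d(J,QS)=53, d(K,QS)=34, d(N,QS)=32, d(QS,R)=47/2, d(QS,Z)=17
2. join B+J (d=7) ⇒ BJ; edges |B|=7/2, |J|=7/2
  updated: d(BJ,K)=54, d(BJ,N)=48, d(BJ,QS)=173/4, d(BJ,R)=41/2, d(BJ,Z)=69/2
3. join K+Z (d=10) ⇒ KZ; edges |K|=5, |Z|=5
  updated: d(BJ,KZ)=177/4, d(KZ,N)=73/2, d(KZ,QS)=51/2, d(KZ,R)=25
4. join BJ+R (d=41/2) ⇒ BJR; edges |BJ|=27/4, |R|=41/4
  updated: d(BJR,KZ)=227/6, d(BJR,N)=136/3, d(BJR,QS)=110/3
5. join KZ+QS (d=51/2) ⇒ KQSZ; edges |KZ|=31/4, |QS|=39/4
  updated: d(BJR,KQSZ)=149/4, d(KQSZ,N)=137/4
6. join KQSZ+N (d=137/4) ⇒ KNQSZ; edges |KQSZ|=35/8, |N|=137/8
  updated: d(BJR,KNQSZ)=583/15
7. join BJR+KNQSZ (d=583/15) ⇒ BJKNQRSZ; edges |BJR|=551/60, |KNQSZ|=277/120
final tree: (((B:7/2,J:7/2):27/4,R:41/4):551/60,(((K:5,Z:5):31/4,(Q:3,S:3):39/4):35/8,N:137/8):277/120)
total length: 10859/120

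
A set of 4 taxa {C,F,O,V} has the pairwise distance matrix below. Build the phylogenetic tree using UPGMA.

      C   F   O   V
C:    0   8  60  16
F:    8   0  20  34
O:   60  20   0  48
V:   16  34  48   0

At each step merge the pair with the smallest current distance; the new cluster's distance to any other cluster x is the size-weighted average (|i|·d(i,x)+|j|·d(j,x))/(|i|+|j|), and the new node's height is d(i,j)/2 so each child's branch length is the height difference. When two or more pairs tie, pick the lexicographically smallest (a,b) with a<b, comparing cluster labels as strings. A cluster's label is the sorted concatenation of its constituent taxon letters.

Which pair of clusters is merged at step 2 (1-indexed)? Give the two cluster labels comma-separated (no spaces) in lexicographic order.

iteration 1: select C,F (d=8); attach at lengths (4, 4); label the merged cluster CF
  updated: d(CF,O)=40, d(CF,V)=25
iteration 2: select CF,V (d=25); attach at lengths (17/2, 25/2); label the merged cluster CFV
  updated: d(CFV,O)=128/3
iteration 3: select CFV,O (d=128/3); attach at lengths (53/6, 64/3); label the merged cluster CFOV
final tree: (((C:4,F:4):17/2,V:25/2):53/6,O:64/3)
total length: 355/6

CF,V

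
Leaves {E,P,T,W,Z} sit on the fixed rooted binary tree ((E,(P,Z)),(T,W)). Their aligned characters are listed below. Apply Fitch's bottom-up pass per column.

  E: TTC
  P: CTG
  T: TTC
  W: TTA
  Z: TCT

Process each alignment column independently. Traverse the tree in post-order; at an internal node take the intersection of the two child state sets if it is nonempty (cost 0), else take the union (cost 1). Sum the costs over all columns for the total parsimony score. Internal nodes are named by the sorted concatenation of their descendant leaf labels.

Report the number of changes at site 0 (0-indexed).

site 0, node PZ: P={C} ∪ Z={T} → {C,T} (+1)
site 0, node EPZ: E={T} ∩ PZ={C,T} → {T} (+0)
site 0, node TW: T={T} ∩ W={T} → {T} (+0)
site 0, node EPTWZ: EPZ={T} ∩ TW={T} → {T} (+0)
site 1, node PZ: P={T} ∪ Z={C} → {C,T} (+1)
site 1, node EPZ: E={T} ∩ PZ={C,T} → {T} (+0)
site 1, node TW: T={T} ∩ W={T} → {T} (+0)
site 1, node EPTWZ: EPZ={T} ∩ TW={T} → {T} (+0)
site 2, node PZ: P={G} ∪ Z={T} → {G,T} (+1)
site 2, node EPZ: E={C} ∪ PZ={G,T} → {C,G,T} (+1)
site 2, node TW: T={C} ∪ W={A} → {A,C} (+1)
site 2, node EPTWZ: EPZ={C,G,T} ∩ TW={A,C} → {C} (+0)
per-site changes: [1, 1, 3]; total = 5

1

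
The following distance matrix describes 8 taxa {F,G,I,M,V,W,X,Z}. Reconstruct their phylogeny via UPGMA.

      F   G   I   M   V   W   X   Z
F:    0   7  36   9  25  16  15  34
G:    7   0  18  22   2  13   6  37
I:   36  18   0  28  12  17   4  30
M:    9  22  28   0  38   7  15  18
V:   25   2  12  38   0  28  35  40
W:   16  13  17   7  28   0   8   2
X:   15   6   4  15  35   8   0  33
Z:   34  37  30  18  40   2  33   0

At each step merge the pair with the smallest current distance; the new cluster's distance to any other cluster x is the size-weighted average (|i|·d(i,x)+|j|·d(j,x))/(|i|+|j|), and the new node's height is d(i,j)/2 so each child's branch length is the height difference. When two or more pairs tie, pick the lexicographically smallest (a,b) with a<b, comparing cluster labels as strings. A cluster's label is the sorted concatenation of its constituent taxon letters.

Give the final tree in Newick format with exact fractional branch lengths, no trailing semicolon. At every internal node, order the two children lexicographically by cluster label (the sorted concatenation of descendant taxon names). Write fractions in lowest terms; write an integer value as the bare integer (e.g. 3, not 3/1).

(((F:9/2,M:9/2):39/8,(W:1,Z:1):67/8):23/8,((G:1,V:1):63/8,(I:2,X:2):55/8):27/8)

step 1: merge (G,V) at d=2; branch lengths G→1, V→1; new cluster GV
  updated: d(F,GV)=16, d(GV,I)=15, d(GV,M)=30, d(GV,W)=41/2, d(GV,X)=41/2, d(GV,Z)=77/2
step 2: merge (W,Z) at d=2; branch lengths W→1, Z→1; new cluster WZ
  updated: d(F,WZ)=25, d(GV,WZ)=59/2, d(I,WZ)=47/2, d(M,WZ)=25/2, d(WZ,X)=41/2
step 3: merge (I,X) at d=4; branch lengths I→2, X→2; new cluster IX
  updated: d(F,IX)=51/2, d(GV,IX)=71/4, d(IX,M)=43/2, d(IX,WZ)=22
step 4: merge (F,M) at d=9; branch lengths F→9/2, M→9/2; new cluster FM
  updated: d(FM,GV)=23, d(FM,IX)=47/2, d(FM,WZ)=75/4
step 5: merge (GV,IX) at d=71/4; branch lengths GV→63/8, IX→55/8; new cluster GIVX
  updated: d(FM,GIVX)=93/4, d(GIVX,WZ)=103/4
step 6: merge (FM,WZ) at d=75/4; branch lengths FM→39/8, WZ→67/8; new cluster FMWZ
  updated: d(FMWZ,GIVX)=49/2
step 7: merge (FMWZ,GIVX) at d=49/2; branch lengths FMWZ→23/8, GIVX→27/8; new cluster FGIMVWXZ
final tree: (((F:9/2,M:9/2):39/8,(W:1,Z:1):67/8):23/8,((G:1,V:1):63/8,(I:2,X:2):55/8):27/8)
total length: 205/4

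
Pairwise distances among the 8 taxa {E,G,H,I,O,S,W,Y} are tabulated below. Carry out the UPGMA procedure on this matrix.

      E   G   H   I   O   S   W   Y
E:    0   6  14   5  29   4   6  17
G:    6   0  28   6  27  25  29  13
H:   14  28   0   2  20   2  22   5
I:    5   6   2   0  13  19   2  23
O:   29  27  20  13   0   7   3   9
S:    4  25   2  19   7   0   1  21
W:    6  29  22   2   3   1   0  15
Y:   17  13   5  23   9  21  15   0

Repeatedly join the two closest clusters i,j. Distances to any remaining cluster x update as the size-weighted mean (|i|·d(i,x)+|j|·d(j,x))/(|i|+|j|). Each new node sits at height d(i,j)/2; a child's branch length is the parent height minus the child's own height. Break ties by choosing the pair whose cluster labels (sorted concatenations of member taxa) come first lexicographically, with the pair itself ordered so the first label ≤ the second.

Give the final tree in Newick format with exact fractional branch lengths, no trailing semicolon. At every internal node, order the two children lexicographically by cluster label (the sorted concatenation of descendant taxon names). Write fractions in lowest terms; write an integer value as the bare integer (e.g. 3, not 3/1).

((((E:5/2,(S:1/2,W:1/2):2):17/6,(H:1,I:1):13/3):139/60,(O:9/2,Y:9/2):63/20):269/140,G:67/7)

iteration 1: select S,W (d=1); attach at lengths (1/2, 1/2); label the merged cluster SW
  updated: d(E,SW)=5, d(G,SW)=27, d(H,SW)=12, d(I,SW)=21/2, d(O,SW)=5, d(SW,Y)=18
iteration 2: select H,I (d=2); attach at lengths (1, 1); label the merged cluster HI
  updated: d(E,HI)=19/2, d(G,HI)=17, d(HI,O)=33/2, d(HI,SW)=45/4, d(HI,Y)=14
iteration 3: select E,SW (d=5); attach at lengths (5/2, 2); label the merged cluster ESW
  updated: d(ESW,G)=20, d(ESW,HI)=32/3, d(ESW,O)=13, d(ESW,Y)=53/3
iteration 4: select O,Y (d=9); attach at lengths (9/2, 9/2); label the merged cluster OY
  updated: d(ESW,OY)=46/3, d(G,OY)=20, d(HI,OY)=61/4
iteration 5: select ESW,HI (d=32/3); attach at lengths (17/6, 13/3); label the merged cluster EHISW
  updated: d(EHISW,G)=94/5, d(EHISW,OY)=153/10
iteration 6: select EHISW,OY (d=153/10); attach at lengths (139/60, 63/20); label the merged cluster EHIOSWY
  updated: d(EHIOSWY,G)=134/7
iteration 7: select EHIOSWY,G (d=134/7); attach at lengths (269/140, 67/7); label the merged cluster EGHIOSWY
final tree: ((((E:5/2,(S:1/2,W:1/2):2):17/6,(H:1,I:1):13/3):139/60,(O:9/2,Y:9/2):63/20):269/140,G:67/7)
total length: 17063/420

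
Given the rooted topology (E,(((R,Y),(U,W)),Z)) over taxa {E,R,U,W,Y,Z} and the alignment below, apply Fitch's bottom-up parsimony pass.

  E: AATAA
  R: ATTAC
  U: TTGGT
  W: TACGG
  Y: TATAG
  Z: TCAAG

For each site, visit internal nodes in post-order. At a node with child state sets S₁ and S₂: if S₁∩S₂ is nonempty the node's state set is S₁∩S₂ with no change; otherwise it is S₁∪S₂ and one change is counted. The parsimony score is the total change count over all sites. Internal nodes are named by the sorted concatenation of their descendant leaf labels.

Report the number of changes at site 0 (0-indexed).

site 0, node RY: R={A} ∪ Y={T} → {A,T} (+1)
site 0, node UW: U={T} ∩ W={T} → {T} (+0)
site 0, node RUWY: RY={A,T} ∩ UW={T} → {T} (+0)
site 0, node RUWYZ: RUWY={T} ∩ Z={T} → {T} (+0)
site 0, node ERUWYZ: E={A} ∪ RUWYZ={T} → {A,T} (+1)
site 1, node RY: R={T} ∪ Y={A} → {A,T} (+1)
site 1, node UW: U={T} ∪ W={A} → {A,T} (+1)
site 1, node RUWY: RY={A,T} ∩ UW={A,T} → {A,T} (+0)
site 1, node RUWYZ: RUWY={A,T} ∪ Z={C} → {A,C,T} (+1)
site 1, node ERUWYZ: E={A} ∩ RUWYZ={A,C,T} → {A} (+0)
site 2, node RY: R={T} ∩ Y={T} → {T} (+0)
site 2, node UW: U={G} ∪ W={C} → {C,G} (+1)
site 2, node RUWY: RY={T} ∪ UW={C,G} → {C,G,T} (+1)
site 2, node RUWYZ: RUWY={C,G,T} ∪ Z={A} → {A,C,G,T} (+1)
site 2, node ERUWYZ: E={T} ∩ RUWYZ={A,C,G,T} → {T} (+0)
site 3, node RY: R={A} ∩ Y={A} → {A} (+0)
site 3, node UW: U={G} ∩ W={G} → {G} (+0)
site 3, node RUWY: RY={A} ∪ UW={G} → {A,G} (+1)
site 3, node RUWYZ: RUWY={A,G} ∩ Z={A} → {A} (+0)
site 3, node ERUWYZ: E={A} ∩ RUWYZ={A} → {A} (+0)
site 4, node RY: R={C} ∪ Y={G} → {C,G} (+1)
site 4, node UW: U={T} ∪ W={G} → {G,T} (+1)
site 4, node RUWY: RY={C,G} ∩ UW={G,T} → {G} (+0)
site 4, node RUWYZ: RUWY={G} ∩ Z={G} → {G} (+0)
site 4, node ERUWYZ: E={A} ∪ RUWYZ={G} → {A,G} (+1)
per-site changes: [2, 3, 3, 1, 3]; total = 12

2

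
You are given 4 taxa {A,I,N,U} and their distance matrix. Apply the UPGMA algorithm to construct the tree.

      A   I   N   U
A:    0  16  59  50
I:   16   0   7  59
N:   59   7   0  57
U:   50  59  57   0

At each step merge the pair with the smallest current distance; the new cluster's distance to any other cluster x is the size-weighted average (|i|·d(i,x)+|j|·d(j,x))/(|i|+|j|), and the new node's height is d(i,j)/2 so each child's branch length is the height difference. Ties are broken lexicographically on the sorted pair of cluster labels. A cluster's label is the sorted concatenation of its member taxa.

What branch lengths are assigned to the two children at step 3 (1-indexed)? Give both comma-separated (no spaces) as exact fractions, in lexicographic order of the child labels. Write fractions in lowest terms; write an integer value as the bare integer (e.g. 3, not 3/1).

107/12,83/3

step 1: merge (I,N) at d=7; branch lengths I→7/2, N→7/2; new cluster IN
  updated: d(A,IN)=75/2, d(IN,U)=58
step 2: merge (A,IN) at d=75/2; branch lengths A→75/4, IN→61/4; new cluster AIN
  updated: d(AIN,U)=166/3
step 3: merge (AIN,U) at d=166/3; branch lengths AIN→107/12, U→83/3; new cluster AINU
final tree: ((A:75/4,(I:7/2,N:7/2):61/4):107/12,U:83/3)
total length: 931/12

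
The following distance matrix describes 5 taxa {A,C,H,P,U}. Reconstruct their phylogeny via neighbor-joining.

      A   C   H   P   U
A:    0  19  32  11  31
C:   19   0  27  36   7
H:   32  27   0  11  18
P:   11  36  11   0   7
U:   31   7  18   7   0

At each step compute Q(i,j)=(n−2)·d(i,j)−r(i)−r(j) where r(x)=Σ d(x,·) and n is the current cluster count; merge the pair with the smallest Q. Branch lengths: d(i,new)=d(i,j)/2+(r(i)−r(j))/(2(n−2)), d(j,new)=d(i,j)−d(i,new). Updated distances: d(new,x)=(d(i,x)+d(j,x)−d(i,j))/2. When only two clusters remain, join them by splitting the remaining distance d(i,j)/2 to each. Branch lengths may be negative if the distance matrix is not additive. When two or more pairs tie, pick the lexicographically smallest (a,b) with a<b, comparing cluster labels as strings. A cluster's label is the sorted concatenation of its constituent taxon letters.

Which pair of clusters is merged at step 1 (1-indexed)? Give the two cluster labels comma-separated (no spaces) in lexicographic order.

C,U

iteration 1: select C,U (d=7, Q=-131); attach at lengths (47/6, -5/6); label the merged cluster CU
  updated: d(A,CU)=43/2, d(CU,H)=19, d(CU,P)=18
iteration 2: select A,P (d=11, Q=-165/2); attach at lengths (93/8, -5/8); label the merged cluster AP
  updated: d(AP,CU)=57/4, d(AP,H)=16
iteration 3: select AP,CU (d=57/4, Q=-197/4); attach at lengths (45/8, 69/8); label the merged cluster ACPU
  updated: d(ACPU,H)=83/8
iteration 4: select ACPU,H (d=83/8); attach at lengths (83/16, 83/16); label the merged cluster ACHPU
final tree: (((A:93/8,P:-5/8):45/8,(C:47/6,U:-5/6):69/8):83/16,H:83/16)
total length: 341/8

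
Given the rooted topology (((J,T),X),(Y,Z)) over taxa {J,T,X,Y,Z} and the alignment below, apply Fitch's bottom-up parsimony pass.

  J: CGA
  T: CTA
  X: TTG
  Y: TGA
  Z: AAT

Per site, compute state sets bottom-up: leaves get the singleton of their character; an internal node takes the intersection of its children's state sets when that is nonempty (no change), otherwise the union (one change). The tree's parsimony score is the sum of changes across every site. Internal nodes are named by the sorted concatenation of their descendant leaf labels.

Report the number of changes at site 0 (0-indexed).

2

site 0, node JT: J={C} ∩ T={C} → {C} (+0)
site 0, node JTX: JT={C} ∪ X={T} → {C,T} (+1)
site 0, node YZ: Y={T} ∪ Z={A} → {A,T} (+1)
site 0, node JTXYZ: JTX={C,T} ∩ YZ={A,T} → {T} (+0)
site 1, node JT: J={G} ∪ T={T} → {G,T} (+1)
site 1, node JTX: JT={G,T} ∩ X={T} → {T} (+0)
site 1, node YZ: Y={G} ∪ Z={A} → {A,G} (+1)
site 1, node JTXYZ: JTX={T} ∪ YZ={A,G} → {A,G,T} (+1)
site 2, node JT: J={A} ∩ T={A} → {A} (+0)
site 2, node JTX: JT={A} ∪ X={G} → {A,G} (+1)
site 2, node YZ: Y={A} ∪ Z={T} → {A,T} (+1)
site 2, node JTXYZ: JTX={A,G} ∩ YZ={A,T} → {A} (+0)
per-site changes: [2, 3, 2]; total = 7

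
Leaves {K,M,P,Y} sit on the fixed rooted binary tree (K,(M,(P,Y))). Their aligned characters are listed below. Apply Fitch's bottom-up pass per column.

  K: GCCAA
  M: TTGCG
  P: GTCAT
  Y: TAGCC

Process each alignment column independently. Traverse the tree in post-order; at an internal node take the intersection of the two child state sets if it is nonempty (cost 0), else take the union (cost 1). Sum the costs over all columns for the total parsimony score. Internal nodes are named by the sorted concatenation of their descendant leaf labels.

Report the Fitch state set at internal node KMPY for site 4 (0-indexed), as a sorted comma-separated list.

[col 0] PY: children P:{G}, Y:{T} ∪→ {G,T}; cost 1
[col 0] MPY: children M:{T}, PY:{G,T} ∩→ {T}; cost 0
[col 0] KMPY: children K:{G}, MPY:{T} ∪→ {G,T}; cost 1
[col 1] PY: children P:{T}, Y:{A} ∪→ {A,T}; cost 1
[col 1] MPY: children M:{T}, PY:{A,T} ∩→ {T}; cost 0
[col 1] KMPY: children K:{C}, MPY:{T} ∪→ {C,T}; cost 1
[col 2] PY: children P:{C}, Y:{G} ∪→ {C,G}; cost 1
[col 2] MPY: children M:{G}, PY:{C,G} ∩→ {G}; cost 0
[col 2] KMPY: children K:{C}, MPY:{G} ∪→ {C,G}; cost 1
[col 3] PY: children P:{A}, Y:{C} ∪→ {A,C}; cost 1
[col 3] MPY: children M:{C}, PY:{A,C} ∩→ {C}; cost 0
[col 3] KMPY: children K:{A}, MPY:{C} ∪→ {A,C}; cost 1
[col 4] PY: children P:{T}, Y:{C} ∪→ {C,T}; cost 1
[col 4] MPY: children M:{G}, PY:{C,T} ∪→ {C,G,T}; cost 1
[col 4] KMPY: children K:{A}, MPY:{C,G,T} ∪→ {A,C,G,T}; cost 1
per-site changes: [2, 2, 2, 2, 3]; total = 11

A,C,G,T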